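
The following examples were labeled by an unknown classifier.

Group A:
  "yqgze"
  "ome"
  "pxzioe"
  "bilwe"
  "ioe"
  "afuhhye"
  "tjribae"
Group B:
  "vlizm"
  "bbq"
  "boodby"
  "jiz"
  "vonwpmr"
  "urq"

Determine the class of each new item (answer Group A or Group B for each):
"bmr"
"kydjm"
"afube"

Group B, Group B, Group A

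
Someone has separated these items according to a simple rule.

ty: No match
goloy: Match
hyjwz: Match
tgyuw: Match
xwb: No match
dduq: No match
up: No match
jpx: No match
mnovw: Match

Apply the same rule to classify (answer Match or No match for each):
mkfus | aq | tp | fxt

Match, No match, No match, No match

One predicate separates the groups cleanly: length 5.
mkfus → length 5 → Match.
aq → length 2 → No match.
tp → length 2 → No match.
fxt → length 3 → No match.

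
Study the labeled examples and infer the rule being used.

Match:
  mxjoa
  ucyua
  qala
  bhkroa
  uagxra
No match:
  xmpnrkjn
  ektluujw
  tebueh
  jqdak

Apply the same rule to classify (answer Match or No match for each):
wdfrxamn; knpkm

No match, No match

A rule that fits every label: ends with 'a' — true of each 'Match' example, false of each 'No match' one.
wdfrxamn: ends with 'n' — does not satisfy this, so No match.
knpkm: ends with 'm' — does not satisfy this, so No match.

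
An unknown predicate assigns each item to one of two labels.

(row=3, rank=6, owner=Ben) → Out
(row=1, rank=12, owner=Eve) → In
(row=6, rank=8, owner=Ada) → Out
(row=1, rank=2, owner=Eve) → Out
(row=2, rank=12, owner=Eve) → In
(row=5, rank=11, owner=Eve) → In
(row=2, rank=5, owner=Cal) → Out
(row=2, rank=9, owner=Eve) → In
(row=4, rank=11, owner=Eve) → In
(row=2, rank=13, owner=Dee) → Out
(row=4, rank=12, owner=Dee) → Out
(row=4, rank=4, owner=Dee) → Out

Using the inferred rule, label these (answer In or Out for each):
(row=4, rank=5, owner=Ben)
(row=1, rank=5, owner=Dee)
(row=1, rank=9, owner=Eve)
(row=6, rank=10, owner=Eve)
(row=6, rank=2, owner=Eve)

Out, Out, In, In, Out

The classifier is using: owner is Eve AND rank ≥ 4.
(row=4, rank=5, owner=Ben) → owner is Ben, rank = 5 → Out. (row=1, rank=5, owner=Dee) → owner is Dee, rank = 5 → Out. (row=1, rank=9, owner=Eve) → owner is Eve, rank = 9 → In. (row=6, rank=10, owner=Eve) → owner is Eve, rank = 10 → In. (row=6, rank=2, owner=Eve) → owner is Eve, rank = 2 → Out.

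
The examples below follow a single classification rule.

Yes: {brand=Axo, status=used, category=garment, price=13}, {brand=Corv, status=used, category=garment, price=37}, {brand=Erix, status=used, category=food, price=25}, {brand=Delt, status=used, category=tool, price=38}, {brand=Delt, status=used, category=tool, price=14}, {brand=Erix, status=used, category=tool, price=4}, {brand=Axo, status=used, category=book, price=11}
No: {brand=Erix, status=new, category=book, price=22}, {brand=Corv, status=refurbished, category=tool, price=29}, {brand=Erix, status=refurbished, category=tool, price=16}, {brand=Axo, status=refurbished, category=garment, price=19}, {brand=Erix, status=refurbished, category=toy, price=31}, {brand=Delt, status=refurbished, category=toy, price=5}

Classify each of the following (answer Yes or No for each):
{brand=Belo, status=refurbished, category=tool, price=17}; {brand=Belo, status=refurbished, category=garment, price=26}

Rule: status is used. This holds for each 'Yes' example and fails for each 'No' one.
No: {brand=Belo, status=refurbished, category=tool, price=17}, since status is refurbished. No: {brand=Belo, status=refurbished, category=garment, price=26}, since status is refurbished.

No, No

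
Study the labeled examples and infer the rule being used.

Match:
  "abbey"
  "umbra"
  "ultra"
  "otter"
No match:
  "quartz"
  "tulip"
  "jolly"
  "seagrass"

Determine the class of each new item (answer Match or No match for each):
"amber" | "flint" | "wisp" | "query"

The pattern is that an item is 'Match' exactly when: starts with a vowel.
"amber": starts with 'a', meets the rule → Match.
"flint": starts with 'f', fails the rule → No match.
"wisp": starts with 'w', fails the rule → No match.
"query": starts with 'q', fails the rule → No match.

Match, No match, No match, No match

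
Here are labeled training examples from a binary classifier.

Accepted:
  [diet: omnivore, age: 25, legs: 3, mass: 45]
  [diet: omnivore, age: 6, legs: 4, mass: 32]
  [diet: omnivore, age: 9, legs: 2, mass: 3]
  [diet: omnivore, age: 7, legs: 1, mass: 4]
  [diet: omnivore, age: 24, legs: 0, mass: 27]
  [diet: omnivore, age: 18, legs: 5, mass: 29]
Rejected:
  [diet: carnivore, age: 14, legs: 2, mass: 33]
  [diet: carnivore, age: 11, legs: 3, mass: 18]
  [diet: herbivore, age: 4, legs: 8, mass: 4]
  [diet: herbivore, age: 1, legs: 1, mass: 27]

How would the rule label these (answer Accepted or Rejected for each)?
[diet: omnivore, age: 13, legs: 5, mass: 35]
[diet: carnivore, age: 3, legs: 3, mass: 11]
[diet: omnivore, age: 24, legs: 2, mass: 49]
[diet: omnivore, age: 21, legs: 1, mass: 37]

Accepted, Rejected, Accepted, Accepted

'Accepted' ⟺ diet is omnivore.
[diet: omnivore, age: 13, legs: 5, mass: 35]: diet is omnivore, qualifies → Accepted. [diet: carnivore, age: 3, legs: 3, mass: 11]: diet is carnivore, doesn't qualify → Rejected. [diet: omnivore, age: 24, legs: 2, mass: 49]: diet is omnivore, qualifies → Accepted. [diet: omnivore, age: 21, legs: 1, mass: 37]: diet is omnivore, qualifies → Accepted.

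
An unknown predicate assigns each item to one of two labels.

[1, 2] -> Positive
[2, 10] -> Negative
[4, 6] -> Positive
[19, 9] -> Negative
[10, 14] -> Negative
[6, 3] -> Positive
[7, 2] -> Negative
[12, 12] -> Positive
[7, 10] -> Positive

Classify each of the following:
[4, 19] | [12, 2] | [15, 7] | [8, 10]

Negative, Negative, Negative, Positive

A rule that fits every label: |first − second| ≤ 3 — true of each 'Positive' example, false of each 'Negative' one.
[4, 19]: |4−19| = 15, does not satisfy this → Negative.
[12, 2]: |12−2| = 10, does not satisfy this → Negative.
[15, 7]: |15−7| = 8, does not satisfy this → Negative.
[8, 10]: |8−10| = 2, passes → Positive.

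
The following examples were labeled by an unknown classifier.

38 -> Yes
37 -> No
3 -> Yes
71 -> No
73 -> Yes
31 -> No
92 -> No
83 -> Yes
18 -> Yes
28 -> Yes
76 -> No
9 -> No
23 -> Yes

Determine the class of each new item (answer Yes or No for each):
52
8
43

No, Yes, Yes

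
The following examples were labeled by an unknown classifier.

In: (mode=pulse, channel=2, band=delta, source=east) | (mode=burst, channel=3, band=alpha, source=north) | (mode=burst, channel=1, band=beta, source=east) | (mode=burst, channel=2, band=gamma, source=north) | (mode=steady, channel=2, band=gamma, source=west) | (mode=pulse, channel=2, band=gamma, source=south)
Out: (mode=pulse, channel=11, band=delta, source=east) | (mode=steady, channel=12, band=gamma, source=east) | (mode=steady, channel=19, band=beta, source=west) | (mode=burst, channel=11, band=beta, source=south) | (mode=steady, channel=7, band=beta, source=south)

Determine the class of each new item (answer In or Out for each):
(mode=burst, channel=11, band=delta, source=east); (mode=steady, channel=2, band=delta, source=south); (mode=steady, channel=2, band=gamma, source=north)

Out, In, In

The distinguishing property — channel ≤ 3 — holds for all the 'In' cases and none of the 'Out' cases.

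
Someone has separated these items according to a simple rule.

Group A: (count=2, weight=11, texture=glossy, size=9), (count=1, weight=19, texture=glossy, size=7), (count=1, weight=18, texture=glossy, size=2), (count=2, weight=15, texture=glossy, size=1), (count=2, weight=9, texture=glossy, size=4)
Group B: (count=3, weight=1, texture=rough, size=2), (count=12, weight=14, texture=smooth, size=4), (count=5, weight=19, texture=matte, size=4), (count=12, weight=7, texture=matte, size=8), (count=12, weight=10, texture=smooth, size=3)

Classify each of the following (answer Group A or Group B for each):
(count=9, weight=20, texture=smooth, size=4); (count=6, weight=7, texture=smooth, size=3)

Group B, Group B

The distinguishing property — texture is glossy — holds for all the 'Group A' cases and none of the 'Group B' cases.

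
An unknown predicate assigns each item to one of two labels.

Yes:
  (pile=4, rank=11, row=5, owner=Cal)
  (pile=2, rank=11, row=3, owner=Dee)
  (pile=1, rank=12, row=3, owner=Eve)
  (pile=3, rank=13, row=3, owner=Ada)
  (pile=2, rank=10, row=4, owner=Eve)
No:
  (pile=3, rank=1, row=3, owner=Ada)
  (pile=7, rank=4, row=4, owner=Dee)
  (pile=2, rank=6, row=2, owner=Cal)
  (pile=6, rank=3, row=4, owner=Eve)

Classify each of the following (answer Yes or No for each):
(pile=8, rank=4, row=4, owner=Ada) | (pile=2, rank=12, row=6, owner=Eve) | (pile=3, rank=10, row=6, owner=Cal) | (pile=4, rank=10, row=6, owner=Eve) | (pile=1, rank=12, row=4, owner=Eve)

No, Yes, Yes, Yes, Yes

Rule: rank ≥ 10. This holds for each 'Yes' example and fails for each 'No' one.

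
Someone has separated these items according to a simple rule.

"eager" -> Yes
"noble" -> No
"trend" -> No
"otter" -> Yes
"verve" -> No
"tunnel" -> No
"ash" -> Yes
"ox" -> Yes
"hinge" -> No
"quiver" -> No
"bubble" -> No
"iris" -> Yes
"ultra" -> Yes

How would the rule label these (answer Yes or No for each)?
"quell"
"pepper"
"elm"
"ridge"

No, No, Yes, No

The classifier is using: starts with a vowel.
"quell": starts with 'q', fails this test → No. "pepper": starts with 'p', fails this test → No. "elm": starts with 'e', checks out → Yes. "ridge": starts with 'r', fails this test → No.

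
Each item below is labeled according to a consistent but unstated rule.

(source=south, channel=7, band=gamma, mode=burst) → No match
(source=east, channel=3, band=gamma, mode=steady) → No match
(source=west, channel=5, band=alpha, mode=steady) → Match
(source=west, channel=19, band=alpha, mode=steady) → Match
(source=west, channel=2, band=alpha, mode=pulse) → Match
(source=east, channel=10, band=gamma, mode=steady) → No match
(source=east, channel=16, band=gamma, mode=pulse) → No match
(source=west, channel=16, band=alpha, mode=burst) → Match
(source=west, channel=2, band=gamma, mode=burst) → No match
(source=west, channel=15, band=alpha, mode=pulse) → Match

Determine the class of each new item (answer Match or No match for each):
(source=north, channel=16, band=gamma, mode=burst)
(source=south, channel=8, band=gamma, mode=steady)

The rule appears to be: band is alpha.

No match, No match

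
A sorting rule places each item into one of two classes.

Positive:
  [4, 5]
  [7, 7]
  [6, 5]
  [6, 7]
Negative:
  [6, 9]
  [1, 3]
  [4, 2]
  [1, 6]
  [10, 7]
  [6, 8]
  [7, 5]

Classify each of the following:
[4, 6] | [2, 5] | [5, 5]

The simplest hypothesis consistent with all the labels is: |first − second| ≤ 1.
[4, 6]: Negative (|4−6| = 2). [2, 5]: Negative (|2−5| = 3). [5, 5]: Positive (|5−5| = 0).

Negative, Negative, Positive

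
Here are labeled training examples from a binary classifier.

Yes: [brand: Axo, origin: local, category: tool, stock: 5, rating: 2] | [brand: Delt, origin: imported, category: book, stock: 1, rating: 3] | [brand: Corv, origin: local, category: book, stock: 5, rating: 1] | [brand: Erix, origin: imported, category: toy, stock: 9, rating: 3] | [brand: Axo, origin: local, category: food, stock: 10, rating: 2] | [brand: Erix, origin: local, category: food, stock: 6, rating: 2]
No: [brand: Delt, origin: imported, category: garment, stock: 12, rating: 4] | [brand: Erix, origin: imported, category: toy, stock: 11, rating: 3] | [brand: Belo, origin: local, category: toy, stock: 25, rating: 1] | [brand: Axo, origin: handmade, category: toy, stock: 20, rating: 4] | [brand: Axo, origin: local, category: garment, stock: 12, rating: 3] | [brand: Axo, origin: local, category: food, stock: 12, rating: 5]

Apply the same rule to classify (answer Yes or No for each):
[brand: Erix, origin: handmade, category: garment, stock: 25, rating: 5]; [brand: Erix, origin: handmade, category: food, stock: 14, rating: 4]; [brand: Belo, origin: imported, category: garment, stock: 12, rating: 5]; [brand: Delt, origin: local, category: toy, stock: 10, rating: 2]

The rule appears to be: stock ≤ 10.
[brand: Erix, origin: handmade, category: garment, stock: 25, rating: 5]: stock = 25 — does not fit, so No.
[brand: Erix, origin: handmade, category: food, stock: 14, rating: 4]: stock = 14 — does not fit, so No.
[brand: Belo, origin: imported, category: garment, stock: 12, rating: 5]: stock = 12 — does not fit, so No.
[brand: Delt, origin: local, category: toy, stock: 10, rating: 2]: stock = 10 — passes, so Yes.

No, No, No, Yes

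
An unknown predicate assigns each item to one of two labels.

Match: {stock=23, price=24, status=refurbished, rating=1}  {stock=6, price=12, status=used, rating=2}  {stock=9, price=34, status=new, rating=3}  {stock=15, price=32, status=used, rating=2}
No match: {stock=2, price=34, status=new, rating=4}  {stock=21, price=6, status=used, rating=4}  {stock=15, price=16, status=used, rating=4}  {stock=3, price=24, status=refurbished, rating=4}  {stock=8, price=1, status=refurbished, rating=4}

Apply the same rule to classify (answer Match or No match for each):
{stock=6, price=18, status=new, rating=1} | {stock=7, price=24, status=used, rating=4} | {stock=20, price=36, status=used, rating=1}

The pattern is that an item is 'Match' exactly when: rating ≤ 3.

Match, No match, Match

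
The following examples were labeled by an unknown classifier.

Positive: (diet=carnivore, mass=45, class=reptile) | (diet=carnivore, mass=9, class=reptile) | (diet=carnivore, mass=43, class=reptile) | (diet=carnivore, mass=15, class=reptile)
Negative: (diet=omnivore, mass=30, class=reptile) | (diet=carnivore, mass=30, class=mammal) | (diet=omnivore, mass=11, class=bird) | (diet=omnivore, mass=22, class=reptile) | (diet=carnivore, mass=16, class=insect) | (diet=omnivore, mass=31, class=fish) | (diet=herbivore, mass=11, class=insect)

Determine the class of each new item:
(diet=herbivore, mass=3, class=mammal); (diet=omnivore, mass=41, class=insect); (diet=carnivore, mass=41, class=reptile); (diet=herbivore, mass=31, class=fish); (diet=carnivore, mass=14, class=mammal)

Negative, Negative, Positive, Negative, Negative

The distinguishing property — diet is carnivore AND class is reptile — holds for all the 'Positive' cases and none of the 'Negative' cases.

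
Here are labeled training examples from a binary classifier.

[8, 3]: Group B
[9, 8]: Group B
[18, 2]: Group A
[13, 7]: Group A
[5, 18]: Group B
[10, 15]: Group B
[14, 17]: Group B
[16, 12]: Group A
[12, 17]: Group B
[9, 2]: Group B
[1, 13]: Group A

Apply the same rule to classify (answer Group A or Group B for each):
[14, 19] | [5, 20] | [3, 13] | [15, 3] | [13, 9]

A rule that fits every label: sum is even — true of each 'Group A' example, false of each 'Group B' one.

Group B, Group B, Group A, Group A, Group A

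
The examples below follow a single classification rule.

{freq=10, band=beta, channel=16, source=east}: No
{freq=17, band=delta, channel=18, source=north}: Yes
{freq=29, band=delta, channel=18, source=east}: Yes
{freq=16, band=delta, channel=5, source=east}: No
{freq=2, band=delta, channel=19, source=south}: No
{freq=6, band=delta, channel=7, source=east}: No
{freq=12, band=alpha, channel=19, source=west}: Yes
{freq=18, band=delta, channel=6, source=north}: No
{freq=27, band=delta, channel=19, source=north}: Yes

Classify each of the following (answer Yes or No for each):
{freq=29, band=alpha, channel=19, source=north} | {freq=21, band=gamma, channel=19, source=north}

The pattern is that an item is 'Yes' exactly when: channel ≥ 18 AND freq ≥ 6.

Yes, Yes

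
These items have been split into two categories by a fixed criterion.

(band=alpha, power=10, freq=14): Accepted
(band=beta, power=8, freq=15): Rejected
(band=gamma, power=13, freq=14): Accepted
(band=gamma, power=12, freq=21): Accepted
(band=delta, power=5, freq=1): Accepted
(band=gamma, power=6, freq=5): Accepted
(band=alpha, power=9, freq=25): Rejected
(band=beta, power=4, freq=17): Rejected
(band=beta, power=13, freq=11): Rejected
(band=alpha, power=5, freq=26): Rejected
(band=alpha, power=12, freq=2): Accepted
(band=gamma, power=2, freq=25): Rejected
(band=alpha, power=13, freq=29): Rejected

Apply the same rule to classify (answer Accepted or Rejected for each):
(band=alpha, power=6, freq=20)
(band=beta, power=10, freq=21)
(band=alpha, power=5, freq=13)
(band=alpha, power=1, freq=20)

Accepted, Rejected, Accepted, Accepted

Rule: band is not beta AND freq ≤ 21. This holds for each 'Accepted' example and fails for each 'Rejected' one.
(band=alpha, power=6, freq=20) — band is alpha, freq = 20, hence Accepted. (band=beta, power=10, freq=21) — band is beta, freq = 21, hence Rejected. (band=alpha, power=5, freq=13) — band is alpha, freq = 13, hence Accepted. (band=alpha, power=1, freq=20) — band is alpha, freq = 20, hence Accepted.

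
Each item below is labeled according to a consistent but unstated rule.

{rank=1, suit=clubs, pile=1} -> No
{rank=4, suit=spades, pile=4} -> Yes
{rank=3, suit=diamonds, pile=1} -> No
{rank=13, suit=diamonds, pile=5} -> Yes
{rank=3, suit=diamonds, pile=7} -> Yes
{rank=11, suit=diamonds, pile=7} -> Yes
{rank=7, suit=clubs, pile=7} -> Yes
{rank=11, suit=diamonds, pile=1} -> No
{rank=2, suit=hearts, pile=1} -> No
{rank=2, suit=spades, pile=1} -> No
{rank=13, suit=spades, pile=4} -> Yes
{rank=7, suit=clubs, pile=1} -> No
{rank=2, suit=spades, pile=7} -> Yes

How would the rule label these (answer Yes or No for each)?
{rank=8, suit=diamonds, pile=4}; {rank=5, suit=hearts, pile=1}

Yes, No

One predicate separates the groups cleanly: pile ≥ 4.
{rank=8, suit=diamonds, pile=4} → pile = 4 → Yes. {rank=5, suit=hearts, pile=1} → pile = 1 → No.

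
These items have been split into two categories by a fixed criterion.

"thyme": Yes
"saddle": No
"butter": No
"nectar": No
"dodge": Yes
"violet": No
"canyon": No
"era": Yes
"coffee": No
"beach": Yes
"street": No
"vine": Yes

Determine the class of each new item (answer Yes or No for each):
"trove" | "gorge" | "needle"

Yes, Yes, No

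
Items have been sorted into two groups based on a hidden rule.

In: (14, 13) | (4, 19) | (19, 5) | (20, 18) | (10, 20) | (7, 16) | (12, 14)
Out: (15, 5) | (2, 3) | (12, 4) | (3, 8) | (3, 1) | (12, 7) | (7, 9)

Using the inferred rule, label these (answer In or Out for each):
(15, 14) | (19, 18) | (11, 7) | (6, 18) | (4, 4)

Rule: sum ≥ 23. This holds for each 'In' example and fails for each 'Out' one.
(15, 14) — 15+14 = 29, hence In.
(19, 18) — 19+18 = 37, hence In.
(11, 7) — 11+7 = 18, hence Out.
(6, 18) — 6+18 = 24, hence In.
(4, 4) — 4+4 = 8, hence Out.

In, In, Out, In, Out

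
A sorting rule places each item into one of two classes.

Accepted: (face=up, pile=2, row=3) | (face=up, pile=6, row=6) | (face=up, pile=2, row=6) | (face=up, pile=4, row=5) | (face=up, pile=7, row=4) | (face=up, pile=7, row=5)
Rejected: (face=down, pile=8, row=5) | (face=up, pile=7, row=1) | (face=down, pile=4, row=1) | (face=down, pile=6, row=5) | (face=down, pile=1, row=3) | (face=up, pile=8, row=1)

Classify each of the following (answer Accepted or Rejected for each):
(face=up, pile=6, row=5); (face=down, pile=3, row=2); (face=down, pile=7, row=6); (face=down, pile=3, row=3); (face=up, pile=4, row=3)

Accepted, Rejected, Rejected, Rejected, Accepted

Every 'Accepted' example satisfies: face is up AND row ≥ 3. None of the 'Rejected' examples do.
(face=up, pile=6, row=5) — face is up, row = 5, hence Accepted.
(face=down, pile=3, row=2) — face is down, row = 2, hence Rejected.
(face=down, pile=7, row=6) — face is down, row = 6, hence Rejected.
(face=down, pile=3, row=3) — face is down, row = 3, hence Rejected.
(face=up, pile=4, row=3) — face is up, row = 3, hence Accepted.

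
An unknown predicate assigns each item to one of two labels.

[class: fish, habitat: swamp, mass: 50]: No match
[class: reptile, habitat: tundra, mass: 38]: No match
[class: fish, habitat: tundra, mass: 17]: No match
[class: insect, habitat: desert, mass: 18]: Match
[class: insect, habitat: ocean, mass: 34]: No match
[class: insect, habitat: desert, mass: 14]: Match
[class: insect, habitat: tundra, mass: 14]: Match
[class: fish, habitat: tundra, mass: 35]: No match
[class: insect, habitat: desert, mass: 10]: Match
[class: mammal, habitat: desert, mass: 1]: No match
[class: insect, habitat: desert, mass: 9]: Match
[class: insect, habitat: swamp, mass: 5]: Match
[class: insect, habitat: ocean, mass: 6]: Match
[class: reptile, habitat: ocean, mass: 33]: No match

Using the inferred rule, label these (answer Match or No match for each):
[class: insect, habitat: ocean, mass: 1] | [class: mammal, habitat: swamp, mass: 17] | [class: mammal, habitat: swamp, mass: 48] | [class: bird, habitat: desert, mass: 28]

Rule: class is insect AND mass ≤ 18. This holds for each 'Match' example and fails for each 'No match' one.
[class: insect, habitat: ocean, mass: 1]: Match (class is insect, mass = 1).
[class: mammal, habitat: swamp, mass: 17]: No match (class is mammal, mass = 17).
[class: mammal, habitat: swamp, mass: 48]: No match (class is mammal, mass = 48).
[class: bird, habitat: desert, mass: 28]: No match (class is bird, mass = 28).

Match, No match, No match, No match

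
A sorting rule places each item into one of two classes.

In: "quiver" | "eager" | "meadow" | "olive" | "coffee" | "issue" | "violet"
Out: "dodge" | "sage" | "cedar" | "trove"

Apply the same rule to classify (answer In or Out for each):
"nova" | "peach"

Out, Out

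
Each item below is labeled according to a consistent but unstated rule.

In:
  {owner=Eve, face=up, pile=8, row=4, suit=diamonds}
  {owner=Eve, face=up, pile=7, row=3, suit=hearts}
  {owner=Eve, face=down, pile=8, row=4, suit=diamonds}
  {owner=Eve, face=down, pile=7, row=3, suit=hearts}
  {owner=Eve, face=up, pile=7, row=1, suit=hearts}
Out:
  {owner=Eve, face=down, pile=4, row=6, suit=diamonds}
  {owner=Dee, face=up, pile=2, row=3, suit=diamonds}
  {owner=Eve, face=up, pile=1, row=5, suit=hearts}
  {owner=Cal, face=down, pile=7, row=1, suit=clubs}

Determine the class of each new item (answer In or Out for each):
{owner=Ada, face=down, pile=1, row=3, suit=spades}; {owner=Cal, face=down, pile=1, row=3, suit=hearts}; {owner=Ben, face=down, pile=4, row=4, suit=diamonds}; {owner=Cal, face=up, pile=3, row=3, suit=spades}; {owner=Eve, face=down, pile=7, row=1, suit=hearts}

Out, Out, Out, Out, In

The classifier is using: owner is Eve AND row ≤ 4.
{owner=Ada, face=down, pile=1, row=3, suit=spades} — owner is Ada, row = 3, hence Out. {owner=Cal, face=down, pile=1, row=3, suit=hearts} — owner is Cal, row = 3, hence Out. {owner=Ben, face=down, pile=4, row=4, suit=diamonds} — owner is Ben, row = 4, hence Out. {owner=Cal, face=up, pile=3, row=3, suit=spades} — owner is Cal, row = 3, hence Out. {owner=Eve, face=down, pile=7, row=1, suit=hearts} — owner is Eve, row = 1, hence In.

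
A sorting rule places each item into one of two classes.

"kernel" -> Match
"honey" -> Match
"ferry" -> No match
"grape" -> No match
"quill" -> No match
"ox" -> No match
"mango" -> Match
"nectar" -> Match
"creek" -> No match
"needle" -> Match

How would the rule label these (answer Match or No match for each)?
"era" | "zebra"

No match, No match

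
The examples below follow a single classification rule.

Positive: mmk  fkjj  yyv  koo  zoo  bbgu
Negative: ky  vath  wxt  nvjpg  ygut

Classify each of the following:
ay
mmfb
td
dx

Negative, Positive, Negative, Negative

The simplest hypothesis consistent with all the labels is: has a double letter.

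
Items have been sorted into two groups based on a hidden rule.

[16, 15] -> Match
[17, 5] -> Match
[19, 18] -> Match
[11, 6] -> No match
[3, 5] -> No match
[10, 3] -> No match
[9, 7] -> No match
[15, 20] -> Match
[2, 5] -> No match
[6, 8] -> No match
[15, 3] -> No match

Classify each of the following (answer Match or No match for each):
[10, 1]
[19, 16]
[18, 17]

No match, Match, Match

The distinguishing property — sum ≥ 22 — holds for all the 'Match' cases and none of the 'No match' cases.
[10, 1]: 10+1 = 11 — fails the rule, so No match. [19, 16]: 19+16 = 35 — fits, so Match. [18, 17]: 18+17 = 35 — fits, so Match.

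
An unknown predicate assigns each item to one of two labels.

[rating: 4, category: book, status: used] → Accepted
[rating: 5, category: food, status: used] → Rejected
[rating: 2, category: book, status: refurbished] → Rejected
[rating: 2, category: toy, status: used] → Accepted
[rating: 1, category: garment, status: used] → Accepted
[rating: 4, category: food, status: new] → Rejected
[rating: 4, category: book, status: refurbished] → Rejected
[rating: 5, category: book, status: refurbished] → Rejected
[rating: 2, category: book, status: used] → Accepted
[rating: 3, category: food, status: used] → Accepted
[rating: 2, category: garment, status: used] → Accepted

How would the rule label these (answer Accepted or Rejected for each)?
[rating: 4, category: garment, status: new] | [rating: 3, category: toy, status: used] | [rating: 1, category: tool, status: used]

Every 'Accepted' example satisfies: status is used AND rating ≤ 4. None of the 'Rejected' examples do.
Rejected: [rating: 4, category: garment, status: new], since status is new, rating = 4.
Accepted: [rating: 3, category: toy, status: used], since status is used, rating = 3.
Accepted: [rating: 1, category: tool, status: used], since status is used, rating = 1.

Rejected, Accepted, Accepted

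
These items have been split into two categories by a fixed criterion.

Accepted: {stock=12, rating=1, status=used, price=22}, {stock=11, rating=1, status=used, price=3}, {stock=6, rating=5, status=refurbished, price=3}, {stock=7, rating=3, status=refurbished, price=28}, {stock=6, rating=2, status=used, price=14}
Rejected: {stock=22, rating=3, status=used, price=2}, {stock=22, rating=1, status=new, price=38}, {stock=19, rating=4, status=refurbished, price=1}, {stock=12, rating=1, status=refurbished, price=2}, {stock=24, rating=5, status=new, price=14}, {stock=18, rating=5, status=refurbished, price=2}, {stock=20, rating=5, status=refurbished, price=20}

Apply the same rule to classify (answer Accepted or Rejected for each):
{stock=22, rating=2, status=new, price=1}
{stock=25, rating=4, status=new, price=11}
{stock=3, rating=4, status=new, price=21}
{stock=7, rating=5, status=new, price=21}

The rule appears to be: stock ≤ 12 AND price ≥ 3.
{stock=22, rating=2, status=new, price=1} — stock = 22, price = 1, hence Rejected. {stock=25, rating=4, status=new, price=11} — stock = 25, price = 11, hence Rejected. {stock=3, rating=4, status=new, price=21} — stock = 3, price = 21, hence Accepted. {stock=7, rating=5, status=new, price=21} — stock = 7, price = 21, hence Accepted.

Rejected, Rejected, Accepted, Accepted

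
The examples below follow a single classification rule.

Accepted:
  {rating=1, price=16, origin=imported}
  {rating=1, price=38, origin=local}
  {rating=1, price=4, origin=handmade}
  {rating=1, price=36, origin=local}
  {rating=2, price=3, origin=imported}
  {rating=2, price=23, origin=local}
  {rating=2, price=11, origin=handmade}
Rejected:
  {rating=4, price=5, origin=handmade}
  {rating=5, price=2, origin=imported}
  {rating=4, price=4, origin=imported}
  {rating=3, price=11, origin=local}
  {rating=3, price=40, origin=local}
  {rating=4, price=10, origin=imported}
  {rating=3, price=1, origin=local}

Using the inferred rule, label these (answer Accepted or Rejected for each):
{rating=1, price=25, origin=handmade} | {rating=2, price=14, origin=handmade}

Accepted, Accepted

The rule appears to be: rating ≤ 2.
{rating=1, price=25, origin=handmade}: rating = 1, passes → Accepted.
{rating=2, price=14, origin=handmade}: rating = 2, passes → Accepted.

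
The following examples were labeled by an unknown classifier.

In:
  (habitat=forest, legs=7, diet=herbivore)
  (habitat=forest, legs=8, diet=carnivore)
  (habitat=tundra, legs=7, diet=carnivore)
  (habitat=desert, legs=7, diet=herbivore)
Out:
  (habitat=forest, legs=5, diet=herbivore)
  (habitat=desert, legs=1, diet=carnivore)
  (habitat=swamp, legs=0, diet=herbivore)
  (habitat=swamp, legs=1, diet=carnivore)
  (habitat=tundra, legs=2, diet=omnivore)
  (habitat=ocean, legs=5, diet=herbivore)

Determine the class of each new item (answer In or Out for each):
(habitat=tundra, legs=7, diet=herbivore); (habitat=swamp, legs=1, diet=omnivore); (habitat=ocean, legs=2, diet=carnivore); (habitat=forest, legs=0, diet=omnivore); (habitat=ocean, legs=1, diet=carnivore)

In, Out, Out, Out, Out

'In' ⟺ legs ≥ 7.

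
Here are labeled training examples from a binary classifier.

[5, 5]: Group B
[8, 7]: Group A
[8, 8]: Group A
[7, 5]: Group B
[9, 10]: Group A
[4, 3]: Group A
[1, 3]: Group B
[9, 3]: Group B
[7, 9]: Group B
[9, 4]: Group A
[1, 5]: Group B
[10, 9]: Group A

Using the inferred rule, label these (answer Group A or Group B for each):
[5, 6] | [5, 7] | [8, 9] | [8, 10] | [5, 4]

Group A, Group B, Group A, Group A, Group A

The common property of the 'Group A' items is: product is even. No 'Group B' item has it.
[5, 6] — 5·6 = 30, hence Group A.
[5, 7] — 5·7 = 35, hence Group B.
[8, 9] — 8·9 = 72, hence Group A.
[8, 10] — 8·10 = 80, hence Group A.
[5, 4] — 5·4 = 20, hence Group A.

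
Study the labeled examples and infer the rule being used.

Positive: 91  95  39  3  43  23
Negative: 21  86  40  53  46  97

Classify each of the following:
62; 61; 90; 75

Rule: ≡ 3 (mod 4). This holds for each 'Positive' example and fails for each 'Negative' one.
62: Negative (62 mod 4 = 2). 61: Negative (61 mod 4 = 1). 90: Negative (90 mod 4 = 2). 75: Positive (75 mod 4 = 3).

Negative, Negative, Negative, Positive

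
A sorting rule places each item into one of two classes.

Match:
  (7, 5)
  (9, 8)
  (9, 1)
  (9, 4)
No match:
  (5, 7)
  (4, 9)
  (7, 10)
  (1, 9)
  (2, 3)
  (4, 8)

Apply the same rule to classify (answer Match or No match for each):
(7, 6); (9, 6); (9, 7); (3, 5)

The rule appears to be: first > second.
(7, 6) → 7 > 6 → Match.
(9, 6) → 9 > 6 → Match.
(9, 7) → 9 > 7 → Match.
(3, 5) → 3 < 5 → No match.

Match, Match, Match, No match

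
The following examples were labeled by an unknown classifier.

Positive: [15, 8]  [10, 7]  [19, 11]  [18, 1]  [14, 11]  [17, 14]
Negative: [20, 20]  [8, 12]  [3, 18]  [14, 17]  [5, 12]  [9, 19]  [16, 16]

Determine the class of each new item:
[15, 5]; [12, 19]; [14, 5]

The classifier is using: first > second.
[15, 5]: 15 > 5, matches → Positive.
[12, 19]: 12 < 19, lacks this property → Negative.
[14, 5]: 14 > 5, matches → Positive.

Positive, Negative, Positive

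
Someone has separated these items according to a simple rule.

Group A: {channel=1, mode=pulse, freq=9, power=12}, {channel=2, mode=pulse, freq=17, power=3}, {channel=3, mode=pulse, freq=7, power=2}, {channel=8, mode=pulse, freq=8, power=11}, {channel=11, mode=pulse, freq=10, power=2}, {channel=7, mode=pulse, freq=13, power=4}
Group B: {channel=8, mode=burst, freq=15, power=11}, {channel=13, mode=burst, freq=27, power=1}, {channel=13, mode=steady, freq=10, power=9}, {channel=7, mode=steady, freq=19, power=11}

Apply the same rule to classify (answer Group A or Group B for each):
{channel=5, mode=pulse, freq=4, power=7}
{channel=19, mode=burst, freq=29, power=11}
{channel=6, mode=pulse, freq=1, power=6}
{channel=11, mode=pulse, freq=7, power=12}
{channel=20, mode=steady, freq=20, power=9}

Looking at the examples, the only property every 'Group A' case has and every 'Group B' case lacks is: mode is pulse.
{channel=5, mode=pulse, freq=4, power=7} → mode is pulse → Group A.
{channel=19, mode=burst, freq=29, power=11} → mode is burst → Group B.
{channel=6, mode=pulse, freq=1, power=6} → mode is pulse → Group A.
{channel=11, mode=pulse, freq=7, power=12} → mode is pulse → Group A.
{channel=20, mode=steady, freq=20, power=9} → mode is steady → Group B.

Group A, Group B, Group A, Group A, Group B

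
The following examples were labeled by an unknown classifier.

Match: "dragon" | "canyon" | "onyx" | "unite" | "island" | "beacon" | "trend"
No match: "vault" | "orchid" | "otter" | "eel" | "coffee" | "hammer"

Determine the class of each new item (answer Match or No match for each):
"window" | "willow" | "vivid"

Match, No match, No match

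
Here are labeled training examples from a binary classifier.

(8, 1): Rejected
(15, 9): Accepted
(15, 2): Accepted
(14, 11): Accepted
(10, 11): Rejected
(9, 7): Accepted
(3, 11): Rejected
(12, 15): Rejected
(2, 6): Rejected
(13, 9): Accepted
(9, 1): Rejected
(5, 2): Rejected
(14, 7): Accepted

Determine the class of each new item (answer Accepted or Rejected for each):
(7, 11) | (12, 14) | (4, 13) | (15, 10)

Rejected, Rejected, Rejected, Accepted

The simplest hypothesis consistent with all the labels is: first > second AND sum ≥ 14.
(7, 11) → 7 < 11, 7+11 = 18 → Rejected. (12, 14) → 12 < 14, 12+14 = 26 → Rejected. (4, 13) → 4 < 13, 4+13 = 17 → Rejected. (15, 10) → 15 > 10, 15+10 = 25 → Accepted.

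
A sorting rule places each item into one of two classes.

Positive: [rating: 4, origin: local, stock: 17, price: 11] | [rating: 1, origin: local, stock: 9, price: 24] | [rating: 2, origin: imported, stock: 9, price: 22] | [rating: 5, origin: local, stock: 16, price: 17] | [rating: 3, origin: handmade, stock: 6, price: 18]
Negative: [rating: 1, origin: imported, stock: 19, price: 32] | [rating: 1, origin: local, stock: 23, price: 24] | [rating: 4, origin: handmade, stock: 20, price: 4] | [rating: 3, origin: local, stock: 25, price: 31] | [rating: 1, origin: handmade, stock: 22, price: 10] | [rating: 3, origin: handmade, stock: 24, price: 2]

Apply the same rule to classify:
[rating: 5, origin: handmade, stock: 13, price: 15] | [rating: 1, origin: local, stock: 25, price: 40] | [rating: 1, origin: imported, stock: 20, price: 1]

Positive, Negative, Negative

The simplest hypothesis consistent with all the labels is: stock ≤ 17.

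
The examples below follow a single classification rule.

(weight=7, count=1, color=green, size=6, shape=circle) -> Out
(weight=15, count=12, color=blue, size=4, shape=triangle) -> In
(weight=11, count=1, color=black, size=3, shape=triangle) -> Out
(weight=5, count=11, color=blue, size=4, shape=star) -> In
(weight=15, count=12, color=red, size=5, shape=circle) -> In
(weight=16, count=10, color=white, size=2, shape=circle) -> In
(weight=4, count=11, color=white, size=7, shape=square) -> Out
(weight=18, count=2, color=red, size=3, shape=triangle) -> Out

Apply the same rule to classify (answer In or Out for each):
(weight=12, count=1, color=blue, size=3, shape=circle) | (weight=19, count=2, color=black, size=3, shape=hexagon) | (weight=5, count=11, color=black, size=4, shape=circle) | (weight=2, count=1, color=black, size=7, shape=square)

The classifier is using: size ≤ 5 AND count ≥ 10.

Out, Out, In, Out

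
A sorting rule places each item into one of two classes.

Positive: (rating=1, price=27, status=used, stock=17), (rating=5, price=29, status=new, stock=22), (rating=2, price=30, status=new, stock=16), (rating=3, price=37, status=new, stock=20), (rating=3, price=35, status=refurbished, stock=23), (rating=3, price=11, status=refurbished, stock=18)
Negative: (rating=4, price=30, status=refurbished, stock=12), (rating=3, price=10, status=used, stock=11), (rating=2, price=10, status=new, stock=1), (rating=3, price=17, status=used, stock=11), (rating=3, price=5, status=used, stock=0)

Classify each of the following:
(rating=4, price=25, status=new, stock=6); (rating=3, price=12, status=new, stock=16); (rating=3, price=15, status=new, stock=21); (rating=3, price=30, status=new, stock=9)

Negative, Positive, Positive, Negative

All 'Positive' examples share one property — stock ≥ 16 — and every 'Negative' example lacks it.
(rating=4, price=25, status=new, stock=6): Negative (stock = 6).
(rating=3, price=12, status=new, stock=16): Positive (stock = 16).
(rating=3, price=15, status=new, stock=21): Positive (stock = 21).
(rating=3, price=30, status=new, stock=9): Negative (stock = 9).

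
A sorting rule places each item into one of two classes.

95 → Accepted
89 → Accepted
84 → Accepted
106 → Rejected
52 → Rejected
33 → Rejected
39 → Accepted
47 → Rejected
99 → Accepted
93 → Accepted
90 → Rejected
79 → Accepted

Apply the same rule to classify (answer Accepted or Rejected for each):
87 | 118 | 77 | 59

Accepted, Rejected, Accepted, Accepted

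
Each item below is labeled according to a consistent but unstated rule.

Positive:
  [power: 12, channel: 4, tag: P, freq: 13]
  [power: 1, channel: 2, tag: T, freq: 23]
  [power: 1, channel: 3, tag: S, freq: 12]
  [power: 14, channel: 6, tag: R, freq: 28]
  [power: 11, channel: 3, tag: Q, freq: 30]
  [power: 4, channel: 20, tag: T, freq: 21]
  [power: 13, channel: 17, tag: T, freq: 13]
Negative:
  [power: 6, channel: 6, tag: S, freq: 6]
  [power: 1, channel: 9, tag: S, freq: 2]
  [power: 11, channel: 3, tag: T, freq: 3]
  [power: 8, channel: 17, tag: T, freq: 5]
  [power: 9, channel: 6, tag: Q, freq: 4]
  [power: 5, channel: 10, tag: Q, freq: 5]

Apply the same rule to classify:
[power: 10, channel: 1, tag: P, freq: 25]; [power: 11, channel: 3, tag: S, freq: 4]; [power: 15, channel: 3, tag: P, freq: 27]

One predicate separates the groups cleanly: freq ≥ 12.
[power: 10, channel: 1, tag: P, freq: 25]: freq = 25, fits → Positive. [power: 11, channel: 3, tag: S, freq: 4]: freq = 4, fails this test → Negative. [power: 15, channel: 3, tag: P, freq: 27]: freq = 27, fits → Positive.

Positive, Negative, Positive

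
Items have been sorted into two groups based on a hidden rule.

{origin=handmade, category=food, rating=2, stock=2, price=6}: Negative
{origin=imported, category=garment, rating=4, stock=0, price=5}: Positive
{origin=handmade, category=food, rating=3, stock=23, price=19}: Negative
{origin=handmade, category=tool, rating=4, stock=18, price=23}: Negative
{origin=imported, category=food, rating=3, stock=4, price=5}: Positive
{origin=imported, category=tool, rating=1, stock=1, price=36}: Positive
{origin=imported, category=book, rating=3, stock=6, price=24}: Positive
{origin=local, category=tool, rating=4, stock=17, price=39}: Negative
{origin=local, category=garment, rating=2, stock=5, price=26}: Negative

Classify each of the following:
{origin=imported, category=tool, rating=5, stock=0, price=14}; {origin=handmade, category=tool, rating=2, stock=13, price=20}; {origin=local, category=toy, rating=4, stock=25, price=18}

Positive, Negative, Negative

The classifier is using: origin is imported.
{origin=imported, category=tool, rating=5, stock=0, price=14}: origin is imported — matches, so Positive. {origin=handmade, category=tool, rating=2, stock=13, price=20}: origin is handmade — doesn't qualify, so Negative. {origin=local, category=toy, rating=4, stock=25, price=18}: origin is local — doesn't qualify, so Negative.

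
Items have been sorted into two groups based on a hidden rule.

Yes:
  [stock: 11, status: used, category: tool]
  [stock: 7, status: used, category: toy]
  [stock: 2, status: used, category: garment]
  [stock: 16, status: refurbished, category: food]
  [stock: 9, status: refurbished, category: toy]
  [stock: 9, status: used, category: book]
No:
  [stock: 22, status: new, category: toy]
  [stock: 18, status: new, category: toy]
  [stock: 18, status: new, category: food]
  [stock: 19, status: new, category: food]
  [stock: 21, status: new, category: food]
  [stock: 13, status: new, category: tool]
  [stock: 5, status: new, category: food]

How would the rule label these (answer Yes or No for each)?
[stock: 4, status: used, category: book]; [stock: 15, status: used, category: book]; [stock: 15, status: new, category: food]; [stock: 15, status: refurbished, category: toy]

One predicate separates the groups cleanly: status is not new.
[stock: 4, status: used, category: book]: status is used, checks out → Yes.
[stock: 15, status: used, category: book]: status is used, checks out → Yes.
[stock: 15, status: new, category: food]: status is new, lacks this property → No.
[stock: 15, status: refurbished, category: toy]: status is refurbished, checks out → Yes.

Yes, Yes, No, Yes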